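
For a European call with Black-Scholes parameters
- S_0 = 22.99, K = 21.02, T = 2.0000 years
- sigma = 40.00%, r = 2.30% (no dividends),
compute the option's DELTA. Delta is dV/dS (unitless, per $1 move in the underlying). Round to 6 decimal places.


Answer: Delta = 0.699348

Derivation:
d1 = 0.5225253476; d2 = -0.0431600773
phi(d1) = 0.3480340697; exp(-qT) = 1.0000000000; exp(-rT) = 0.9550419622
N(d1) = 0.6993476987
Delta = exp(-qT) * N(d1) = 1.0000000000 * 0.6993476987 = 0.699348


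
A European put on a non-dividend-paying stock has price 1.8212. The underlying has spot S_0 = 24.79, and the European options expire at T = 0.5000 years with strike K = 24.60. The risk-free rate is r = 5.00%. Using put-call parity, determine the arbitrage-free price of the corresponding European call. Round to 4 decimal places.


Answer: Call price = 2.6186

Derivation:
Put-call parity: C - P = S_0 * exp(-qT) - K * exp(-rT).
S_0 * exp(-qT) = 24.7900 * 1.00000000 = 24.79000000
K * exp(-rT) = 24.6000 * 0.97530991 = 23.99262384
C = P + S*exp(-qT) - K*exp(-rT)
C = 1.8212 + 24.79000000 - 23.99262384 = 2.6186


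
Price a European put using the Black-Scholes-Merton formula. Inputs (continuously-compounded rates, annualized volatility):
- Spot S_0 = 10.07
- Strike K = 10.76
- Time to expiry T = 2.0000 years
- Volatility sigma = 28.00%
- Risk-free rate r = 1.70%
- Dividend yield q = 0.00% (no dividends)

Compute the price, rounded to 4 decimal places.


Answer: Price = 1.7768

Derivation:
d1 = (ln(S/K) + (r - q + 0.5*sigma^2) * T) / (sigma * sqrt(T)) = 0.11648360
d2 = d1 - sigma * sqrt(T) = -0.27949620
exp(-rT) = 0.96657150; exp(-qT) = 1.00000000
P = K * exp(-rT) * N(-d2) - S_0 * exp(-qT) * N(-d1)
N(-d1) = 0.45363464; N(-d2) = 0.61006797
P = 10.7600 * 0.96657150 * 0.61006797 - 10.0700 * 1.00000000 * 0.45363464 = 1.7768


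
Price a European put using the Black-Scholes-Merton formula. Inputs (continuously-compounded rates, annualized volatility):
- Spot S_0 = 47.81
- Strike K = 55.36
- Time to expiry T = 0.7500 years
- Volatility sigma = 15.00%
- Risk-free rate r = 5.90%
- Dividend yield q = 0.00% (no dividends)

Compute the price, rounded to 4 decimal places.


d1 = (ln(S/K) + (r - q + 0.5*sigma^2) * T) / (sigma * sqrt(T)) = -0.72311188
d2 = d1 - sigma * sqrt(T) = -0.85301569
exp(-rT) = 0.95671475; exp(-qT) = 1.00000000
P = K * exp(-rT) * N(-d2) - S_0 * exp(-qT) * N(-d1)
N(-d1) = 0.76519442; N(-d2) = 0.80317470
P = 55.3600 * 0.95671475 * 0.80317470 - 47.8100 * 1.00000000 * 0.76519442 = 5.9552

Answer: Price = 5.9552


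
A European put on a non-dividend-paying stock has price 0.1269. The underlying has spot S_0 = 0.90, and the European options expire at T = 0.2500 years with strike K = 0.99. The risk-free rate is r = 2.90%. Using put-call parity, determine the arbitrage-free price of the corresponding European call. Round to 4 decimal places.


Answer: Call price = 0.0441

Derivation:
Put-call parity: C - P = S_0 * exp(-qT) - K * exp(-rT).
S_0 * exp(-qT) = 0.9000 * 1.00000000 = 0.90000000
K * exp(-rT) = 0.9900 * 0.99277622 = 0.98284846
C = P + S*exp(-qT) - K*exp(-rT)
C = 0.1269 + 0.90000000 - 0.98284846 = 0.0441


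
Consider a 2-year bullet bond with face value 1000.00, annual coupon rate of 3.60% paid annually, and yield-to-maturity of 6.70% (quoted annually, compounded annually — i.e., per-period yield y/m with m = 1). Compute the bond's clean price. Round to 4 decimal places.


Coupon per period c = face * coupon_rate / m = 36.000000
Periods per year m = 1; per-period yield y/m = 0.067000
Number of cashflows N = 2
Cashflows (t years, CF_t, discount factor 1/(1+y/m)^(m*t), PV):
  t = 1.0000: CF_t = 36.000000, DF = 0.937207, PV = 33.739456
  t = 2.0000: CF_t = 1036.000000, DF = 0.878357, PV = 909.978050
Price P = sum_t PV_t = 943.717506

Answer: Price = 943.7175


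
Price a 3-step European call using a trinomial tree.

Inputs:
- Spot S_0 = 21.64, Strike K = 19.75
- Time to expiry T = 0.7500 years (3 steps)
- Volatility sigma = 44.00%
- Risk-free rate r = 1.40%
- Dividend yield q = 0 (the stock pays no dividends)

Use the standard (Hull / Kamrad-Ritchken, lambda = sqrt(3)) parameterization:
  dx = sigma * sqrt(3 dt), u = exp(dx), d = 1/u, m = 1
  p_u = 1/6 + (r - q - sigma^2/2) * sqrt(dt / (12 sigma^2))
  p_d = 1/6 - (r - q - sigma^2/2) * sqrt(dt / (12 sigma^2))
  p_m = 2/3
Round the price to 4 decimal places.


dt = T/N = 0.250000; dx = sigma*sqrt(3*dt) = 0.381051
u = exp(dx) = 1.463823; d = 1/u = 0.683143
p_u = 0.139505, p_m = 0.666667, p_d = 0.193828
Discount per step: exp(-r*dt) = 0.996506
Stock lattice S(k, j) with j the centered position index:
  k=0: S(0,+0) = 21.6400
  k=1: S(1,-1) = 14.7832; S(1,+0) = 21.6400; S(1,+1) = 31.6771
  k=2: S(2,-2) = 10.0990; S(2,-1) = 14.7832; S(2,+0) = 21.6400; S(2,+1) = 31.6771; S(2,+2) = 46.3697
  k=3: S(3,-3) = 6.8991; S(3,-2) = 10.0990; S(3,-1) = 14.7832; S(3,+0) = 21.6400; S(3,+1) = 31.6771; S(3,+2) = 46.3697; S(3,+3) = 67.8770
Terminal payoffs V(N, j) = max(S_T - K, 0):
  V(3,-3) = 0.000000; V(3,-2) = 0.000000; V(3,-1) = 0.000000; V(3,+0) = 1.890000; V(3,+1) = 11.927119; V(3,+2) = 26.619681; V(3,+3) = 48.126983
Backward induction: V(k, j) = exp(-r*dt) * [p_u * V(k+1, j+1) + p_m * V(k+1, j) + p_d * V(k+1, j-1)]
  V(2,-2) = exp(-r*dt) * [p_u*0.000000 + p_m*0.000000 + p_d*0.000000] = 0.000000
  V(2,-1) = exp(-r*dt) * [p_u*1.890000 + p_m*0.000000 + p_d*0.000000] = 0.262743
  V(2,+0) = exp(-r*dt) * [p_u*11.927119 + p_m*1.890000 + p_d*0.000000] = 2.913677
  V(2,+1) = exp(-r*dt) * [p_u*26.619681 + p_m*11.927119 + p_d*1.890000] = 11.989290
  V(2,+2) = exp(-r*dt) * [p_u*48.126983 + p_m*26.619681 + p_d*11.927119] = 26.678682
  V(1,-1) = exp(-r*dt) * [p_u*2.913677 + p_m*0.262743 + p_d*0.000000] = 0.579602
  V(1,+0) = exp(-r*dt) * [p_u*11.989290 + p_m*2.913677 + p_d*0.262743] = 3.653135
  V(1,+1) = exp(-r*dt) * [p_u*26.678682 + p_m*11.989290 + p_d*2.913677] = 12.236519
  V(0,+0) = exp(-r*dt) * [p_u*12.236519 + p_m*3.653135 + p_d*0.579602] = 4.239956

Answer: Price = V(0,0) = 4.2400


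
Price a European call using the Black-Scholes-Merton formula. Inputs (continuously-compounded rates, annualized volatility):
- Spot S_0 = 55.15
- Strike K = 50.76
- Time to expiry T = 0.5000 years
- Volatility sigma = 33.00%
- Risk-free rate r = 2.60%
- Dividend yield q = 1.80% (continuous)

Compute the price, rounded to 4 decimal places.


d1 = (ln(S/K) + (r - q + 0.5*sigma^2) * T) / (sigma * sqrt(T)) = 0.48928833
d2 = d1 - sigma * sqrt(T) = 0.25594310
exp(-rT) = 0.98708414; exp(-qT) = 0.99104038
C = S_0 * exp(-qT) * N(d1) - K * exp(-rT) * N(d2)
N(d1) = 0.68768121; N(d2) = 0.60100261
C = 55.1500 * 0.99104038 * 0.68768121 - 50.7600 * 0.98708414 * 0.60100261 = 7.4729

Answer: Price = 7.4729


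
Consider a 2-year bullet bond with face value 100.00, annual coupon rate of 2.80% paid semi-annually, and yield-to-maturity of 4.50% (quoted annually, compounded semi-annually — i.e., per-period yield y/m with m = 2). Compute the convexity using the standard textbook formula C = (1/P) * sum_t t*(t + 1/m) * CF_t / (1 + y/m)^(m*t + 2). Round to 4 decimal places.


Coupon per period c = face * coupon_rate / m = 1.400000
Periods per year m = 2; per-period yield y/m = 0.022500
Number of cashflows N = 4
Cashflows (t years, CF_t, discount factor 1/(1+y/m)^(m*t), PV):
  t = 0.5000: CF_t = 1.400000, DF = 0.977995, PV = 1.369193
  t = 1.0000: CF_t = 1.400000, DF = 0.956474, PV = 1.339064
  t = 1.5000: CF_t = 1.400000, DF = 0.935427, PV = 1.309598
  t = 2.0000: CF_t = 101.400000, DF = 0.914843, PV = 92.765115
Price P = sum_t PV_t = 96.782971
Convexity numerator sum_t t*(t + 1/m) * CF_t / (1+y/m)^(m*t + 2):
  t = 0.5000: term = 0.654799
  t = 1.0000: term = 1.921171
  t = 1.5000: term = 3.757792
  t = 2.0000: term = 443.637306
Convexity = (1/P) * sum = 449.971068 / 96.782971 = 4.649279

Answer: Convexity = 4.6493


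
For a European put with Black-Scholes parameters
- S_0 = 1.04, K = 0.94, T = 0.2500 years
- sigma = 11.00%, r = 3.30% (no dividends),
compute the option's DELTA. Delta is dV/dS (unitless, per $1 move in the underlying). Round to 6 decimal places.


Answer: Delta = -0.021920

Derivation:
d1 = 2.0156112158; d2 = 1.9606112158
phi(d1) = 0.0523249053; exp(-qT) = 1.0000000000; exp(-rT) = 0.9917839379
N(-d1) = 0.0219203230
Delta = -exp(-qT) * N(-d1) = -1.0000000000 * 0.0219203230 = -0.021920


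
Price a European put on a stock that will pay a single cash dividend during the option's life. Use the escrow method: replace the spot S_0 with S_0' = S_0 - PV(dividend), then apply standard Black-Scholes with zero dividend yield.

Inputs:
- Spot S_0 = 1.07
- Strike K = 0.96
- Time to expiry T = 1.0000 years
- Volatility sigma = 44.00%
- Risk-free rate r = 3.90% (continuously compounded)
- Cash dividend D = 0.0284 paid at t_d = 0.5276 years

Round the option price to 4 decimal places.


PV(D) = D * exp(-r * t_d) = 0.0284 * 0.97963385 = 0.02782160
S_0' = S_0 - PV(D) = 1.0700 - 0.02782160 = 1.04217840
d1 = (ln(S_0'/K) + (r + sigma^2/2)*T) / (sigma*sqrt(T)) = 0.49530712
d2 = d1 - sigma*sqrt(T) = 0.05530712
exp(-rT) = 0.96175071
N(-d1) = 0.31019167; N(-d2) = 0.47794690
P = K * exp(-rT) * N(-d2) - S_0' * N(-d1) = 0.9600 * 0.96175071 * 0.47794690 - 1.04217840 * 0.31019167 = 0.1180

Answer: Price = 0.1180


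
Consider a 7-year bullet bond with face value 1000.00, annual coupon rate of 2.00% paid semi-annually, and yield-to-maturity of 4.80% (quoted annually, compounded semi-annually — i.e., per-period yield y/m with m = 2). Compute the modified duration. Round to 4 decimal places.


Answer: Modified duration = 6.3621

Derivation:
Coupon per period c = face * coupon_rate / m = 10.000000
Periods per year m = 2; per-period yield y/m = 0.024000
Number of cashflows N = 14
Cashflows (t years, CF_t, discount factor 1/(1+y/m)^(m*t), PV):
  t = 0.5000: CF_t = 10.000000, DF = 0.976562, PV = 9.765625
  t = 1.0000: CF_t = 10.000000, DF = 0.953674, PV = 9.536743
  t = 1.5000: CF_t = 10.000000, DF = 0.931323, PV = 9.313226
  t = 2.0000: CF_t = 10.000000, DF = 0.909495, PV = 9.094947
  t = 2.5000: CF_t = 10.000000, DF = 0.888178, PV = 8.881784
  t = 3.0000: CF_t = 10.000000, DF = 0.867362, PV = 8.673617
  t = 3.5000: CF_t = 10.000000, DF = 0.847033, PV = 8.470329
  t = 4.0000: CF_t = 10.000000, DF = 0.827181, PV = 8.271806
  t = 4.5000: CF_t = 10.000000, DF = 0.807794, PV = 8.077936
  t = 5.0000: CF_t = 10.000000, DF = 0.788861, PV = 7.888609
  t = 5.5000: CF_t = 10.000000, DF = 0.770372, PV = 7.703720
  t = 6.0000: CF_t = 10.000000, DF = 0.752316, PV = 7.523164
  t = 6.5000: CF_t = 10.000000, DF = 0.734684, PV = 7.346840
  t = 7.0000: CF_t = 1010.000000, DF = 0.717465, PV = 724.639462
Price P = sum_t PV_t = 835.187808
First compute Macaulay numerator sum_t t * PV_t:
  t * PV_t at t = 0.5000: 4.882812
  t * PV_t at t = 1.0000: 9.536743
  t * PV_t at t = 1.5000: 13.969839
  t * PV_t at t = 2.0000: 18.189894
  t * PV_t at t = 2.5000: 22.204460
  t * PV_t at t = 3.0000: 26.020852
  t * PV_t at t = 3.5000: 29.646153
  t * PV_t at t = 4.0000: 33.087225
  t * PV_t at t = 4.5000: 36.350711
  t * PV_t at t = 5.0000: 39.443045
  t * PV_t at t = 5.5000: 42.370459
  t * PV_t at t = 6.0000: 45.138983
  t * PV_t at t = 6.5000: 47.754458
  t * PV_t at t = 7.0000: 5072.476233
Macaulay duration D = 5441.071867 / 835.187808 = 6.514788
Modified duration = D / (1 + y/m) = 6.514788 / (1 + 0.024000) = 6.362098


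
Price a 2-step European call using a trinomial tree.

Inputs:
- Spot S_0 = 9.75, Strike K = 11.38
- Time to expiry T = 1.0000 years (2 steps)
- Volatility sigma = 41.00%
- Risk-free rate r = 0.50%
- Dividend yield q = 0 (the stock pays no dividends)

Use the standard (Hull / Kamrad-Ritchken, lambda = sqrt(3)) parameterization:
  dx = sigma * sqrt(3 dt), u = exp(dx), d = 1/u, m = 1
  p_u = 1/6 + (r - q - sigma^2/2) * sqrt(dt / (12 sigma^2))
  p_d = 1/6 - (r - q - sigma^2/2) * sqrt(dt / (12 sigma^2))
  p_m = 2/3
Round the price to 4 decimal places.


Answer: Price = V(0,0) = 1.0446

Derivation:
dt = T/N = 0.500000; dx = sigma*sqrt(3*dt) = 0.502145
u = exp(dx) = 1.652262; d = 1/u = 0.605231
p_u = 0.127311, p_m = 0.666667, p_d = 0.206023
Discount per step: exp(-r*dt) = 0.997503
Stock lattice S(k, j) with j the centered position index:
  k=0: S(0,+0) = 9.7500
  k=1: S(1,-1) = 5.9010; S(1,+0) = 9.7500; S(1,+1) = 16.1096
  k=2: S(2,-2) = 3.5715; S(2,-1) = 5.9010; S(2,+0) = 9.7500; S(2,+1) = 16.1096; S(2,+2) = 26.6172
Terminal payoffs V(N, j) = max(S_T - K, 0):
  V(2,-2) = 0.000000; V(2,-1) = 0.000000; V(2,+0) = 0.000000; V(2,+1) = 4.729557; V(2,+2) = 15.237212
Backward induction: V(k, j) = exp(-r*dt) * [p_u * V(k+1, j+1) + p_m * V(k+1, j) + p_d * V(k+1, j-1)]
  V(1,-1) = exp(-r*dt) * [p_u*0.000000 + p_m*0.000000 + p_d*0.000000] = 0.000000
  V(1,+0) = exp(-r*dt) * [p_u*4.729557 + p_m*0.000000 + p_d*0.000000] = 0.600619
  V(1,+1) = exp(-r*dt) * [p_u*15.237212 + p_m*4.729557 + p_d*0.000000] = 5.080179
  V(0,+0) = exp(-r*dt) * [p_u*5.080179 + p_m*0.600619 + p_d*0.000000] = 1.044558


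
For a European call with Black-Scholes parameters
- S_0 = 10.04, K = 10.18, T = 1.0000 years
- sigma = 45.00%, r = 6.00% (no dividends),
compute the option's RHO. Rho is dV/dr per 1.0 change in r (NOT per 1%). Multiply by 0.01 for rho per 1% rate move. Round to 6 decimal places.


Answer: Rho = 4.326451

Derivation:
d1 = 0.3275602292; d2 = -0.1224397708
phi(d1) = 0.3781038502; exp(-qT) = 1.0000000000; exp(-rT) = 0.9417645336
N(d2) = 0.4512753714
Rho = K*T*exp(-rT)*N(d2) = 10.1800 * 1.0000 * 0.9417645336 * 0.4512753714 = 4.326451


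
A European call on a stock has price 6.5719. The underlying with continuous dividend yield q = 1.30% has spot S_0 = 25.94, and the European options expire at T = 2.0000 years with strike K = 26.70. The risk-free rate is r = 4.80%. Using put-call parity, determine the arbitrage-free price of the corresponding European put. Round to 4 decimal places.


Answer: Put price = 5.5536

Derivation:
Put-call parity: C - P = S_0 * exp(-qT) - K * exp(-rT).
S_0 * exp(-qT) = 25.9400 * 0.97433509 = 25.27425222
K * exp(-rT) = 26.7000 * 0.90846402 = 24.25598923
P = C - S*exp(-qT) + K*exp(-rT)
P = 6.5719 - 25.27425222 + 24.25598923 = 5.5536


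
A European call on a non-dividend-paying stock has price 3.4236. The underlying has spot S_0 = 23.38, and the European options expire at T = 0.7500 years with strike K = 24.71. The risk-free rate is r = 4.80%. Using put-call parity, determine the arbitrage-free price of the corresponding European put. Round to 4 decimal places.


Answer: Put price = 3.8799

Derivation:
Put-call parity: C - P = S_0 * exp(-qT) - K * exp(-rT).
S_0 * exp(-qT) = 23.3800 * 1.00000000 = 23.38000000
K * exp(-rT) = 24.7100 * 0.96464029 = 23.83626165
P = C - S*exp(-qT) + K*exp(-rT)
P = 3.4236 - 23.38000000 + 23.83626165 = 3.8799


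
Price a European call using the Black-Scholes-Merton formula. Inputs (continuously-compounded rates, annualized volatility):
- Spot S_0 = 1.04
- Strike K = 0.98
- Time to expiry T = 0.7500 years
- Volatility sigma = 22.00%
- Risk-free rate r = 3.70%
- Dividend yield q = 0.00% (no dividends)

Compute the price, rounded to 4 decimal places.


d1 = (ln(S/K) + (r - q + 0.5*sigma^2) * T) / (sigma * sqrt(T)) = 0.55280459
d2 = d1 - sigma * sqrt(T) = 0.36227900
exp(-rT) = 0.97263149; exp(-qT) = 1.00000000
C = S_0 * exp(-qT) * N(d1) - K * exp(-rT) * N(d2)
N(d1) = 0.70980139; N(d2) = 0.64142823
C = 1.0400 * 1.00000000 * 0.70980139 - 0.9800 * 0.97263149 * 0.64142823 = 0.1268

Answer: Price = 0.1268


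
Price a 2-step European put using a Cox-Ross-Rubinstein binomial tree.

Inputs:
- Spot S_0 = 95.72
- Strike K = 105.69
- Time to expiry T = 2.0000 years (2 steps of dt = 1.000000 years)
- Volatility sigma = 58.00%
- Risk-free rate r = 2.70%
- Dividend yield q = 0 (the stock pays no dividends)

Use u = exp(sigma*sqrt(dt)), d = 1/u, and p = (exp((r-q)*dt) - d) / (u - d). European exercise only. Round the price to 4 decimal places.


dt = T/N = 1.000000
u = exp(sigma*sqrt(dt)) = 1.786038; d = 1/u = 0.559898
p = (exp((r-q)*dt) - d) / (u - d) = 0.381253
Discount per step: exp(-r*dt) = 0.973361
Stock lattice S(k, i) with i counting down-moves:
  k=0: S(0,0) = 95.7200
  k=1: S(1,0) = 170.9596; S(1,1) = 53.5935
  k=2: S(2,0) = 305.3404; S(2,1) = 95.7200; S(2,2) = 30.0069
Terminal payoffs V(N, i) = max(K - S_T, 0):
  V(2,0) = 0.000000; V(2,1) = 9.970000; V(2,2) = 75.683103
Backward induction: V(k, i) = exp(-r*dt) * [p * V(k+1, i) + (1-p) * V(k+1, i+1)].
  V(1,0) = exp(-r*dt) * [p*0.000000 + (1-p)*9.970000] = 6.004577
  V(1,1) = exp(-r*dt) * [p*9.970000 + (1-p)*75.683103] = 49.281078
  V(0,0) = exp(-r*dt) * [p*6.004577 + (1-p)*49.281078] = 31.908521

Answer: Price = V(0,0) = 31.9085


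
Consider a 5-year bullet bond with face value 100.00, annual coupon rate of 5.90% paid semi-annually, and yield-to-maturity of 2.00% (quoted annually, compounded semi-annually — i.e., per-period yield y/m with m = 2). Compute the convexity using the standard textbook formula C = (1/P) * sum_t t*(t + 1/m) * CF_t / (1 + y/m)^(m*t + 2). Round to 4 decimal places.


Coupon per period c = face * coupon_rate / m = 2.950000
Periods per year m = 2; per-period yield y/m = 0.010000
Number of cashflows N = 10
Cashflows (t years, CF_t, discount factor 1/(1+y/m)^(m*t), PV):
  t = 0.5000: CF_t = 2.950000, DF = 0.990099, PV = 2.920792
  t = 1.0000: CF_t = 2.950000, DF = 0.980296, PV = 2.891873
  t = 1.5000: CF_t = 2.950000, DF = 0.970590, PV = 2.863241
  t = 2.0000: CF_t = 2.950000, DF = 0.960980, PV = 2.834892
  t = 2.5000: CF_t = 2.950000, DF = 0.951466, PV = 2.806824
  t = 3.0000: CF_t = 2.950000, DF = 0.942045, PV = 2.779033
  t = 3.5000: CF_t = 2.950000, DF = 0.932718, PV = 2.751518
  t = 4.0000: CF_t = 2.950000, DF = 0.923483, PV = 2.724276
  t = 4.5000: CF_t = 2.950000, DF = 0.914340, PV = 2.697302
  t = 5.0000: CF_t = 102.950000, DF = 0.905287, PV = 93.199292
Price P = sum_t PV_t = 118.469044
Convexity numerator sum_t t*(t + 1/m) * CF_t / (1+y/m)^(m*t + 2):
  t = 0.5000: term = 1.431620
  t = 1.0000: term = 4.252338
  t = 1.5000: term = 8.420471
  t = 2.0000: term = 13.895167
  t = 2.5000: term = 20.636387
  t = 3.0000: term = 28.604893
  t = 3.5000: term = 37.762235
  t = 4.0000: term = 48.070737
  t = 4.5000: term = 59.493487
  t = 5.0000: term = 2512.479688
Convexity = (1/P) * sum = 2735.047023 / 118.469044 = 23.086597

Answer: Convexity = 23.0866


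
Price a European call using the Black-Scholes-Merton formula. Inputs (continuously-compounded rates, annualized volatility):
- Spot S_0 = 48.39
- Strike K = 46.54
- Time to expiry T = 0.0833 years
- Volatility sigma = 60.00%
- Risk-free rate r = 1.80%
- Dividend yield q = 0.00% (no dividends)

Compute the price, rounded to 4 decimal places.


d1 = (ln(S/K) + (r - q + 0.5*sigma^2) * T) / (sigma * sqrt(T)) = 0.32034581
d2 = d1 - sigma * sqrt(T) = 0.14717537
exp(-rT) = 0.99850172; exp(-qT) = 1.00000000
C = S_0 * exp(-qT) * N(d1) - K * exp(-rT) * N(d2)
N(d1) = 0.62564690; N(d2) = 0.55850320
C = 48.3900 * 1.00000000 * 0.62564690 - 46.5400 * 0.99850172 * 0.55850320 = 4.3213

Answer: Price = 4.3213


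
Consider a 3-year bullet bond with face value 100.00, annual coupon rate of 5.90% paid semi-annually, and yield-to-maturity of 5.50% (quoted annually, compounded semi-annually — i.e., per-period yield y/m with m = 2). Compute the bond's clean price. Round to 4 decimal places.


Answer: Price = 101.0925

Derivation:
Coupon per period c = face * coupon_rate / m = 2.950000
Periods per year m = 2; per-period yield y/m = 0.027500
Number of cashflows N = 6
Cashflows (t years, CF_t, discount factor 1/(1+y/m)^(m*t), PV):
  t = 0.5000: CF_t = 2.950000, DF = 0.973236, PV = 2.871046
  t = 1.0000: CF_t = 2.950000, DF = 0.947188, PV = 2.794206
  t = 1.5000: CF_t = 2.950000, DF = 0.921838, PV = 2.719421
  t = 2.0000: CF_t = 2.950000, DF = 0.897166, PV = 2.646639
  t = 2.5000: CF_t = 2.950000, DF = 0.873154, PV = 2.575804
  t = 3.0000: CF_t = 102.950000, DF = 0.849785, PV = 87.485357
Price P = sum_t PV_t = 101.092473


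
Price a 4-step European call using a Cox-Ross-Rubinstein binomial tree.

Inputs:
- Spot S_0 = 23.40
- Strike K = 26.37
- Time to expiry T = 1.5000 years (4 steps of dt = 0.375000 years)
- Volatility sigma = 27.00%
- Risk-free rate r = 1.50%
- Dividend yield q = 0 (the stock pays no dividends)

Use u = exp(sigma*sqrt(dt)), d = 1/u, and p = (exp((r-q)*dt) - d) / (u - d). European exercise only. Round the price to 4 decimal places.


dt = T/N = 0.375000
u = exp(sigma*sqrt(dt)) = 1.179795; d = 1/u = 0.847605
p = (exp((r-q)*dt) - d) / (u - d) = 0.475740
Discount per step: exp(-r*dt) = 0.994391
Stock lattice S(k, i) with i counting down-moves:
  k=0: S(0,0) = 23.4000
  k=1: S(1,0) = 27.6072; S(1,1) = 19.8340
  k=2: S(2,0) = 32.5708; S(2,1) = 23.4000; S(2,2) = 16.8114
  k=3: S(3,0) = 38.4269; S(3,1) = 27.6072; S(3,2) = 19.8340; S(3,3) = 14.2494
  k=4: S(4,0) = 45.3359; S(4,1) = 32.5708; S(4,2) = 23.4000; S(4,3) = 16.8114; S(4,4) = 12.0779
Terminal payoffs V(N, i) = max(S_T - K, 0):
  V(4,0) = 18.965856; V(4,1) = 6.200831; V(4,2) = 0.000000; V(4,3) = 0.000000; V(4,4) = 0.000000
Backward induction: V(k, i) = exp(-r*dt) * [p * V(k+1, i) + (1-p) * V(k+1, i+1)].
  V(3,0) = exp(-r*dt) * [p*18.965856 + (1-p)*6.200831] = 12.204813
  V(3,1) = exp(-r*dt) * [p*6.200831 + (1-p)*0.000000] = 2.933434
  V(3,2) = exp(-r*dt) * [p*0.000000 + (1-p)*0.000000] = 0.000000
  V(3,3) = exp(-r*dt) * [p*0.000000 + (1-p)*0.000000] = 0.000000
  V(2,0) = exp(-r*dt) * [p*12.204813 + (1-p)*2.933434] = 7.303001
  V(2,1) = exp(-r*dt) * [p*2.933434 + (1-p)*0.000000] = 1.387723
  V(2,2) = exp(-r*dt) * [p*0.000000 + (1-p)*0.000000] = 0.000000
  V(1,0) = exp(-r*dt) * [p*7.303001 + (1-p)*1.387723] = 4.178285
  V(1,1) = exp(-r*dt) * [p*1.387723 + (1-p)*0.000000] = 0.656491
  V(0,0) = exp(-r*dt) * [p*4.178285 + (1-p)*0.656491] = 2.318868

Answer: Price = V(0,0) = 2.3189


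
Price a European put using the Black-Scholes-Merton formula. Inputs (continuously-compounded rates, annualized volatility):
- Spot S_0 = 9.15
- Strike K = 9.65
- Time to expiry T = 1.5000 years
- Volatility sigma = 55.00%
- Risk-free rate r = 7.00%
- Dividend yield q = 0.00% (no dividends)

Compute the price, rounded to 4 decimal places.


d1 = (ln(S/K) + (r - q + 0.5*sigma^2) * T) / (sigma * sqrt(T)) = 0.41369798
d2 = d1 - sigma * sqrt(T) = -0.25991170
exp(-rT) = 0.90032452; exp(-qT) = 1.00000000
P = K * exp(-rT) * N(-d2) - S_0 * exp(-qT) * N(-d1)
N(-d1) = 0.33954765; N(-d2) = 0.60253406
P = 9.6500 * 0.90032452 * 0.60253406 - 9.1500 * 1.00000000 * 0.33954765 = 2.1280

Answer: Price = 2.1280


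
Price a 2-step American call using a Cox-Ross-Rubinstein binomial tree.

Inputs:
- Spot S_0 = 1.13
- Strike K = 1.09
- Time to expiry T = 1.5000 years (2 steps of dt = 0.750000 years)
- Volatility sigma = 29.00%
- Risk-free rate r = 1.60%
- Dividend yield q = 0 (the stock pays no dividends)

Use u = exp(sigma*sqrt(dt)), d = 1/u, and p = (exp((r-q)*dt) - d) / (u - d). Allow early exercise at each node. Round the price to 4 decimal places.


dt = T/N = 0.750000
u = exp(sigma*sqrt(dt)) = 1.285500; d = 1/u = 0.777908
p = (exp((r-q)*dt) - d) / (u - d) = 0.461325
Discount per step: exp(-r*dt) = 0.988072
Stock lattice S(k, i) with i counting down-moves:
  k=0: S(0,0) = 1.1300
  k=1: S(1,0) = 1.4526; S(1,1) = 0.8790
  k=2: S(2,0) = 1.8673; S(2,1) = 1.1300; S(2,2) = 0.6838
Terminal payoffs V(N, i) = max(S_T - K, 0):
  V(2,0) = 0.777335; V(2,1) = 0.040000; V(2,2) = 0.000000
Backward induction: V(k, i) = exp(-r*dt) * [p * V(k+1, i) + (1-p) * V(k+1, i+1)]; then take max(V_cont, immediate exercise) for American.
  V(1,0) = exp(-r*dt) * [p*0.777335 + (1-p)*0.040000] = 0.375616; exercise = 0.362614; V(1,0) = max -> 0.375616
  V(1,1) = exp(-r*dt) * [p*0.040000 + (1-p)*0.000000] = 0.018233; exercise = 0.000000; V(1,1) = max -> 0.018233
  V(0,0) = exp(-r*dt) * [p*0.375616 + (1-p)*0.018233] = 0.180919; exercise = 0.040000; V(0,0) = max -> 0.180919

Answer: Price = V(0,0) = 0.1809


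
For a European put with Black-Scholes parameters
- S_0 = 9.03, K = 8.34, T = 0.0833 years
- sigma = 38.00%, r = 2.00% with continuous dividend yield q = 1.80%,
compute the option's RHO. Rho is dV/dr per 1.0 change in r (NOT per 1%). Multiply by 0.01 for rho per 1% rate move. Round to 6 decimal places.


Answer: Rho = -0.174061

Derivation:
d1 = 0.7811289353; d2 = 0.6714543257
phi(d1) = 0.2940458004; exp(-qT) = 0.9985017235; exp(-rT) = 0.9983353870
N(-d2) = 0.2509655734
Rho = -K*T*exp(-rT)*N(-d2) = -8.3400 * 0.0833 * 0.9983353870 * 0.2509655734 = -0.174061


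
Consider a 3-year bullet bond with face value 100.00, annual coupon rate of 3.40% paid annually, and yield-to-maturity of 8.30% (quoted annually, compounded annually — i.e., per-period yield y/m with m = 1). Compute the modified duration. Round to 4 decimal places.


Answer: Modified duration = 2.6732

Derivation:
Coupon per period c = face * coupon_rate / m = 3.400000
Periods per year m = 1; per-period yield y/m = 0.083000
Number of cashflows N = 3
Cashflows (t years, CF_t, discount factor 1/(1+y/m)^(m*t), PV):
  t = 1.0000: CF_t = 3.400000, DF = 0.923361, PV = 3.139428
  t = 2.0000: CF_t = 3.400000, DF = 0.852596, PV = 2.898825
  t = 3.0000: CF_t = 103.400000, DF = 0.787254, PV = 81.402018
Price P = sum_t PV_t = 87.440270
First compute Macaulay numerator sum_t t * PV_t:
  t * PV_t at t = 1.0000: 3.139428
  t * PV_t at t = 2.0000: 5.797650
  t * PV_t at t = 3.0000: 244.206053
Macaulay duration D = 253.143130 / 87.440270 = 2.895041
Modified duration = D / (1 + y/m) = 2.895041 / (1 + 0.083000) = 2.673168


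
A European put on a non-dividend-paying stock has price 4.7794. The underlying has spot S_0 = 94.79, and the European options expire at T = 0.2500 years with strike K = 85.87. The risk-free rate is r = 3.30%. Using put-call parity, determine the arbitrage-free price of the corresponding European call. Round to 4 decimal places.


Put-call parity: C - P = S_0 * exp(-qT) - K * exp(-rT).
S_0 * exp(-qT) = 94.7900 * 1.00000000 = 94.79000000
K * exp(-rT) = 85.8700 * 0.99178394 = 85.16448674
C = P + S*exp(-qT) - K*exp(-rT)
C = 4.7794 + 94.79000000 - 85.16448674 = 14.4049

Answer: Call price = 14.4049


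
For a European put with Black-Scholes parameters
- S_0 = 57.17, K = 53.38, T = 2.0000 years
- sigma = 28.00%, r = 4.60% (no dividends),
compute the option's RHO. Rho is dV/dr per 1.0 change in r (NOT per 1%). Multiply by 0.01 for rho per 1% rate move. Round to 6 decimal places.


d1 = 0.6035488245; d2 = 0.2075690271
phi(d1) = 0.3325137305; exp(-qT) = 1.0000000000; exp(-rT) = 0.9121051495
N(-d2) = 0.4177827452
Rho = -K*T*exp(-rT)*N(-d2) = -53.3800 * 2.0000 * 0.9121051495 * 0.4177827452 = -40.682157

Answer: Rho = -40.682157


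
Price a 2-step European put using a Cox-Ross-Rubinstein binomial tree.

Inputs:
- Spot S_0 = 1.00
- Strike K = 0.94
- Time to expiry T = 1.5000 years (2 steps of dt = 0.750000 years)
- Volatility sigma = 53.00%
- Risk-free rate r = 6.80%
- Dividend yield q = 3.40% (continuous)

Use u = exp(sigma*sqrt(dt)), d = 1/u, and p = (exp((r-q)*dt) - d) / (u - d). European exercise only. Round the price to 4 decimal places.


dt = T/N = 0.750000
u = exp(sigma*sqrt(dt)) = 1.582480; d = 1/u = 0.631919
p = (exp((r-q)*dt) - d) / (u - d) = 0.414396
Discount per step: exp(-r*dt) = 0.950279
Stock lattice S(k, i) with i counting down-moves:
  k=0: S(0,0) = 1.0000
  k=1: S(1,0) = 1.5825; S(1,1) = 0.6319
  k=2: S(2,0) = 2.5042; S(2,1) = 1.0000; S(2,2) = 0.3993
Terminal payoffs V(N, i) = max(K - S_T, 0):
  V(2,0) = 0.000000; V(2,1) = 0.000000; V(2,2) = 0.540678
Backward induction: V(k, i) = exp(-r*dt) * [p * V(k+1, i) + (1-p) * V(k+1, i+1)].
  V(1,0) = exp(-r*dt) * [p*0.000000 + (1-p)*0.000000] = 0.000000
  V(1,1) = exp(-r*dt) * [p*0.000000 + (1-p)*0.540678] = 0.300880
  V(0,0) = exp(-r*dt) * [p*0.000000 + (1-p)*0.300880] = 0.167436

Answer: Price = V(0,0) = 0.1674


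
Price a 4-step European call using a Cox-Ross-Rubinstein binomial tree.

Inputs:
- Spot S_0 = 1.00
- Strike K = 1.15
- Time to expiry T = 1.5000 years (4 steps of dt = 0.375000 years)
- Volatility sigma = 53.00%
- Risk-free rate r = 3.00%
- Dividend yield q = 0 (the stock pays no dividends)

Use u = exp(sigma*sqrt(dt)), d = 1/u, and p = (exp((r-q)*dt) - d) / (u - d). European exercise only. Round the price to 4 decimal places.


dt = T/N = 0.375000
u = exp(sigma*sqrt(dt)) = 1.383418; d = 1/u = 0.722847
p = (exp((r-q)*dt) - d) / (u - d) = 0.436692
Discount per step: exp(-r*dt) = 0.988813
Stock lattice S(k, i) with i counting down-moves:
  k=0: S(0,0) = 1.0000
  k=1: S(1,0) = 1.3834; S(1,1) = 0.7228
  k=2: S(2,0) = 1.9138; S(2,1) = 1.0000; S(2,2) = 0.5225
  k=3: S(3,0) = 2.6476; S(3,1) = 1.3834; S(3,2) = 0.7228; S(3,3) = 0.3777
  k=4: S(4,0) = 3.6628; S(4,1) = 1.9138; S(4,2) = 1.0000; S(4,3) = 0.5225; S(4,4) = 0.2730
Terminal payoffs V(N, i) = max(S_T - K, 0):
  V(4,0) = 2.512806; V(4,1) = 0.763846; V(4,2) = 0.000000; V(4,3) = 0.000000; V(4,4) = 0.000000
Backward induction: V(k, i) = exp(-r*dt) * [p * V(k+1, i) + (1-p) * V(k+1, i+1)].
  V(3,0) = exp(-r*dt) * [p*2.512806 + (1-p)*0.763846] = 1.510514
  V(3,1) = exp(-r*dt) * [p*0.763846 + (1-p)*0.000000] = 0.329834
  V(3,2) = exp(-r*dt) * [p*0.000000 + (1-p)*0.000000] = 0.000000
  V(3,3) = exp(-r*dt) * [p*0.000000 + (1-p)*0.000000] = 0.000000
  V(2,0) = exp(-r*dt) * [p*1.510514 + (1-p)*0.329834] = 0.835970
  V(2,1) = exp(-r*dt) * [p*0.329834 + (1-p)*0.000000] = 0.142425
  V(2,2) = exp(-r*dt) * [p*0.000000 + (1-p)*0.000000] = 0.000000
  V(1,0) = exp(-r*dt) * [p*0.835970 + (1-p)*0.142425] = 0.440309
  V(1,1) = exp(-r*dt) * [p*0.142425 + (1-p)*0.000000] = 0.061500
  V(0,0) = exp(-r*dt) * [p*0.440309 + (1-p)*0.061500] = 0.224385

Answer: Price = V(0,0) = 0.2244


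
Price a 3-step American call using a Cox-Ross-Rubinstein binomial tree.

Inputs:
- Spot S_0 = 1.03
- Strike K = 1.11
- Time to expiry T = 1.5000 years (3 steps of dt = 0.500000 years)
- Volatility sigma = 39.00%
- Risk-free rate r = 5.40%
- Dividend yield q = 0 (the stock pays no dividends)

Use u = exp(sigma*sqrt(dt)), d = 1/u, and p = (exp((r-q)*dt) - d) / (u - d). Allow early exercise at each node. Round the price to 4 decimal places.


Answer: Price = V(0,0) = 0.2094

Derivation:
dt = T/N = 0.500000
u = exp(sigma*sqrt(dt)) = 1.317547; d = 1/u = 0.758986
p = (exp((r-q)*dt) - d) / (u - d) = 0.480488
Discount per step: exp(-r*dt) = 0.973361
Stock lattice S(k, i) with i counting down-moves:
  k=0: S(0,0) = 1.0300
  k=1: S(1,0) = 1.3571; S(1,1) = 0.7818
  k=2: S(2,0) = 1.7880; S(2,1) = 1.0300; S(2,2) = 0.5933
  k=3: S(3,0) = 2.3558; S(3,1) = 1.3571; S(3,2) = 0.7818; S(3,3) = 0.4503
Terminal payoffs V(N, i) = max(S_T - K, 0):
  V(3,0) = 1.245784; V(3,1) = 0.247073; V(3,2) = 0.000000; V(3,3) = 0.000000
Backward induction: V(k, i) = exp(-r*dt) * [p * V(k+1, i) + (1-p) * V(k+1, i+1)]; then take max(V_cont, immediate exercise) for American.
  V(2,0) = exp(-r*dt) * [p*1.245784 + (1-p)*0.247073] = 0.707577; exercise = 0.678008; V(2,0) = max -> 0.707577
  V(2,1) = exp(-r*dt) * [p*0.247073 + (1-p)*0.000000] = 0.115553; exercise = 0.000000; V(2,1) = max -> 0.115553
  V(2,2) = exp(-r*dt) * [p*0.000000 + (1-p)*0.000000] = 0.000000; exercise = 0.000000; V(2,2) = max -> 0.000000
  V(1,0) = exp(-r*dt) * [p*0.707577 + (1-p)*0.115553] = 0.389358; exercise = 0.247073; V(1,0) = max -> 0.389358
  V(1,1) = exp(-r*dt) * [p*0.115553 + (1-p)*0.000000] = 0.054043; exercise = 0.000000; V(1,1) = max -> 0.054043
  V(0,0) = exp(-r*dt) * [p*0.389358 + (1-p)*0.054043] = 0.209426; exercise = 0.000000; V(0,0) = max -> 0.209426


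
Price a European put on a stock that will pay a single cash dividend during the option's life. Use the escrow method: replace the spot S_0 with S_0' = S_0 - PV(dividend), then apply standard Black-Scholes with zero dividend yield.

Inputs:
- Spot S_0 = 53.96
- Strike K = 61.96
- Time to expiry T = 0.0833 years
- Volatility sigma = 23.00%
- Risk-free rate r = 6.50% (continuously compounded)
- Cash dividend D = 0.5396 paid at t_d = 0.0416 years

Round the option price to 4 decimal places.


PV(D) = D * exp(-r * t_d) = 0.5396 * 0.99729965 = 0.53814289
S_0' = S_0 - PV(D) = 53.9600 - 0.53814289 = 53.42185711
d1 = (ln(S_0'/K) + (r + sigma^2/2)*T) / (sigma*sqrt(T)) = -2.11881622
d2 = d1 - sigma*sqrt(T) = -2.18519822
exp(-rT) = 0.99460013
N(-d1) = 0.98294700; N(-d2) = 0.98556284
P = K * exp(-rT) * N(-d2) - S_0' * N(-d1) = 61.9600 * 0.99460013 * 0.98556284 - 53.42185711 * 0.98294700 = 8.2249

Answer: Price = 8.2249


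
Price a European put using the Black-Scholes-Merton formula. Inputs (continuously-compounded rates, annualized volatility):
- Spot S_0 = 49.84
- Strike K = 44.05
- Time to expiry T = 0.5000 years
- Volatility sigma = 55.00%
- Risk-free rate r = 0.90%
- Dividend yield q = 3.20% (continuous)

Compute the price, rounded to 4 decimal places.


d1 = (ln(S/K) + (r - q + 0.5*sigma^2) * T) / (sigma * sqrt(T)) = 0.48242044
d2 = d1 - sigma * sqrt(T) = 0.09351171
exp(-rT) = 0.99551011; exp(-qT) = 0.98412732
P = K * exp(-rT) * N(-d2) - S_0 * exp(-qT) * N(-d1)
N(-d1) = 0.31475365; N(-d2) = 0.46274852
P = 44.0500 * 0.99551011 * 0.46274852 - 49.8400 * 0.98412732 * 0.31475365 = 4.8542

Answer: Price = 4.8542


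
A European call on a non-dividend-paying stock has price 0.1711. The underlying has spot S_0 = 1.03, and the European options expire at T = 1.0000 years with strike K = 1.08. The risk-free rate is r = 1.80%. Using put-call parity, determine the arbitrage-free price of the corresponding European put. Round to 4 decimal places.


Put-call parity: C - P = S_0 * exp(-qT) - K * exp(-rT).
S_0 * exp(-qT) = 1.0300 * 1.00000000 = 1.03000000
K * exp(-rT) = 1.0800 * 0.98216103 = 1.06073391
P = C - S*exp(-qT) + K*exp(-rT)
P = 0.1711 - 1.03000000 + 1.06073391 = 0.2018

Answer: Put price = 0.2018


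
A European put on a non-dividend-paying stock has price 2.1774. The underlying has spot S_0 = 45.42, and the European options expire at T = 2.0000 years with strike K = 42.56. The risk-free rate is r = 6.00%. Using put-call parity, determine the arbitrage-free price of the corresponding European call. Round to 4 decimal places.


Answer: Call price = 9.8501

Derivation:
Put-call parity: C - P = S_0 * exp(-qT) - K * exp(-rT).
S_0 * exp(-qT) = 45.4200 * 1.00000000 = 45.42000000
K * exp(-rT) = 42.5600 * 0.88692044 = 37.74733379
C = P + S*exp(-qT) - K*exp(-rT)
C = 2.1774 + 45.42000000 - 37.74733379 = 9.8501


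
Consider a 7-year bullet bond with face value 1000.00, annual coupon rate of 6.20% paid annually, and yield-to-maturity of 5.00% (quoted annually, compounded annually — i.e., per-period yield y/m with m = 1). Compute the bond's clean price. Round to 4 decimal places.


Answer: Price = 1069.4365

Derivation:
Coupon per period c = face * coupon_rate / m = 62.000000
Periods per year m = 1; per-period yield y/m = 0.050000
Number of cashflows N = 7
Cashflows (t years, CF_t, discount factor 1/(1+y/m)^(m*t), PV):
  t = 1.0000: CF_t = 62.000000, DF = 0.952381, PV = 59.047619
  t = 2.0000: CF_t = 62.000000, DF = 0.907029, PV = 56.235828
  t = 3.0000: CF_t = 62.000000, DF = 0.863838, PV = 53.557931
  t = 4.0000: CF_t = 62.000000, DF = 0.822702, PV = 51.007553
  t = 5.0000: CF_t = 62.000000, DF = 0.783526, PV = 48.578622
  t = 6.0000: CF_t = 62.000000, DF = 0.746215, PV = 46.265355
  t = 7.0000: CF_t = 1062.000000, DF = 0.710681, PV = 754.743573
Price P = sum_t PV_t = 1069.436481


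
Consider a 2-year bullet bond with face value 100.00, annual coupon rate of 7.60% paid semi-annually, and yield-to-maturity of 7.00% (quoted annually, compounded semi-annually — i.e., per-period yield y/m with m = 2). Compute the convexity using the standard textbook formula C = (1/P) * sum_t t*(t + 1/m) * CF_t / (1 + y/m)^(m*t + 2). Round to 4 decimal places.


Answer: Convexity = 4.3371

Derivation:
Coupon per period c = face * coupon_rate / m = 3.800000
Periods per year m = 2; per-period yield y/m = 0.035000
Number of cashflows N = 4
Cashflows (t years, CF_t, discount factor 1/(1+y/m)^(m*t), PV):
  t = 0.5000: CF_t = 3.800000, DF = 0.966184, PV = 3.671498
  t = 1.0000: CF_t = 3.800000, DF = 0.933511, PV = 3.547341
  t = 1.5000: CF_t = 3.800000, DF = 0.901943, PV = 3.427382
  t = 2.0000: CF_t = 103.800000, DF = 0.871442, PV = 90.455703
Price P = sum_t PV_t = 101.101924
Convexity numerator sum_t t*(t + 1/m) * CF_t / (1+y/m)^(m*t + 2):
  t = 0.5000: term = 1.713691
  t = 1.0000: term = 4.967221
  t = 1.5000: term = 9.598494
  t = 2.0000: term = 422.206834
Convexity = (1/P) * sum = 438.486240 / 101.101924 = 4.337071


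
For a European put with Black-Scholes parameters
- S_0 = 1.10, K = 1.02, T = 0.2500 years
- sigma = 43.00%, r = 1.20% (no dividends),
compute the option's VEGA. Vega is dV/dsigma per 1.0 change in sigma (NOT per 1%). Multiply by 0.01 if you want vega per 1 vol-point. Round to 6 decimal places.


Answer: Vega = 0.196229

Derivation:
d1 = 0.4726514070; d2 = 0.2576514070
phi(d1) = 0.3567791880; exp(-qT) = 1.0000000000; exp(-rT) = 0.9970044955
Vega = S * exp(-qT) * phi(d1) * sqrt(T) = 1.1000 * 1.0000000000 * 0.3567791880 * 0.5000000000 = 0.196229


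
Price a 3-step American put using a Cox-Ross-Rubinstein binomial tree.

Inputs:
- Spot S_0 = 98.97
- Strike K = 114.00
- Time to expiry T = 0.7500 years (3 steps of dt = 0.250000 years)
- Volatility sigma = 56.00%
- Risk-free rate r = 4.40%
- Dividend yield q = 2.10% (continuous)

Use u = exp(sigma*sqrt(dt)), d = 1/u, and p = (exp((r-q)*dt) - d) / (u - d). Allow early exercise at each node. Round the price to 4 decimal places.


dt = T/N = 0.250000
u = exp(sigma*sqrt(dt)) = 1.323130; d = 1/u = 0.755784
p = (exp((r-q)*dt) - d) / (u - d) = 0.440618
Discount per step: exp(-r*dt) = 0.989060
Stock lattice S(k, i) with i counting down-moves:
  k=0: S(0,0) = 98.9700
  k=1: S(1,0) = 130.9502; S(1,1) = 74.7999
  k=2: S(2,0) = 173.2641; S(2,1) = 98.9700; S(2,2) = 56.5326
  k=3: S(3,0) = 229.2508; S(3,1) = 130.9502; S(3,2) = 74.7999; S(3,3) = 42.7264
Terminal payoffs V(N, i) = max(K - S_T, 0):
  V(3,0) = 0.000000; V(3,1) = 0.000000; V(3,2) = 39.200083; V(3,3) = 71.273609
Backward induction: V(k, i) = exp(-r*dt) * [p * V(k+1, i) + (1-p) * V(k+1, i+1)]; then take max(V_cont, immediate exercise) for American.
  V(2,0) = exp(-r*dt) * [p*0.000000 + (1-p)*0.000000] = 0.000000; exercise = 0.000000; V(2,0) = max -> 0.000000
  V(2,1) = exp(-r*dt) * [p*0.000000 + (1-p)*39.200083] = 21.687941; exercise = 15.030000; V(2,1) = max -> 21.687941
  V(2,2) = exp(-r*dt) * [p*39.200083 + (1-p)*71.273609] = 56.516329; exercise = 57.467439; V(2,2) = max -> 57.467439
  V(1,0) = exp(-r*dt) * [p*0.000000 + (1-p)*21.687941] = 11.999128; exercise = 0.000000; V(1,0) = max -> 11.999128
  V(1,1) = exp(-r*dt) * [p*21.687941 + (1-p)*57.467439] = 41.246141; exercise = 39.200083; V(1,1) = max -> 41.246141
  V(0,0) = exp(-r*dt) * [p*11.999128 + (1-p)*41.246141] = 28.049140; exercise = 15.030000; V(0,0) = max -> 28.049140

Answer: Price = V(0,0) = 28.0491


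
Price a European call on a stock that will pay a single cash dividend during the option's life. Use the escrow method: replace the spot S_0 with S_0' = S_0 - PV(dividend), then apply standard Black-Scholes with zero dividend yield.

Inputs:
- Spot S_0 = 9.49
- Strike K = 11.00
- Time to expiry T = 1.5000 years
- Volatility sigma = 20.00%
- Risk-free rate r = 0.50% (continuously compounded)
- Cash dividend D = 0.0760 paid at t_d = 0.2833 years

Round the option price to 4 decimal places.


Answer: Price = 0.4138

Derivation:
PV(D) = D * exp(-r * t_d) = 0.0760 * 0.99858450 = 0.07589242
S_0' = S_0 - PV(D) = 9.4900 - 0.07589242 = 9.41410758
d1 = (ln(S_0'/K) + (r + sigma^2/2)*T) / (sigma*sqrt(T)) = -0.48249193
d2 = d1 - sigma*sqrt(T) = -0.72744090
exp(-rT) = 0.99252805
N(d1) = 0.31472827; N(d2) = 0.23347795
C = S_0' * N(d1) - K * exp(-rT) * N(d2) = 9.41410758 * 0.31472827 - 11.0000 * 0.99252805 * 0.23347795 = 0.4138


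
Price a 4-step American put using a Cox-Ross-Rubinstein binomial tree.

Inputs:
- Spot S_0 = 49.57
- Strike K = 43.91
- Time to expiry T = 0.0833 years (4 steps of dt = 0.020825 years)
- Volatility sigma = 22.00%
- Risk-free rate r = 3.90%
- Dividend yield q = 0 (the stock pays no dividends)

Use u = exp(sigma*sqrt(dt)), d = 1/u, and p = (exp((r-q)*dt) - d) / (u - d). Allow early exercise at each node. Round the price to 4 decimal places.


dt = T/N = 0.020825
u = exp(sigma*sqrt(dt)) = 1.032257; d = 1/u = 0.968751
p = (exp((r-q)*dt) - d) / (u - d) = 0.504858
Discount per step: exp(-r*dt) = 0.999188
Stock lattice S(k, i) with i counting down-moves:
  k=0: S(0,0) = 49.5700
  k=1: S(1,0) = 51.1690; S(1,1) = 48.0210
  k=2: S(2,0) = 52.8196; S(2,1) = 49.5700; S(2,2) = 46.5204
  k=3: S(3,0) = 54.5234; S(3,1) = 51.1690; S(3,2) = 48.0210; S(3,3) = 45.0666
  k=4: S(4,0) = 56.2822; S(4,1) = 52.8196; S(4,2) = 49.5700; S(4,3) = 46.5204; S(4,4) = 43.6583
Terminal payoffs V(N, i) = max(K - S_T, 0):
  V(4,0) = 0.000000; V(4,1) = 0.000000; V(4,2) = 0.000000; V(4,3) = 0.000000; V(4,4) = 0.251667
Backward induction: V(k, i) = exp(-r*dt) * [p * V(k+1, i) + (1-p) * V(k+1, i+1)]; then take max(V_cont, immediate exercise) for American.
  V(3,0) = exp(-r*dt) * [p*0.000000 + (1-p)*0.000000] = 0.000000; exercise = 0.000000; V(3,0) = max -> 0.000000
  V(3,1) = exp(-r*dt) * [p*0.000000 + (1-p)*0.000000] = 0.000000; exercise = 0.000000; V(3,1) = max -> 0.000000
  V(3,2) = exp(-r*dt) * [p*0.000000 + (1-p)*0.000000] = 0.000000; exercise = 0.000000; V(3,2) = max -> 0.000000
  V(3,3) = exp(-r*dt) * [p*0.000000 + (1-p)*0.251667] = 0.124510; exercise = 0.000000; V(3,3) = max -> 0.124510
  V(2,0) = exp(-r*dt) * [p*0.000000 + (1-p)*0.000000] = 0.000000; exercise = 0.000000; V(2,0) = max -> 0.000000
  V(2,1) = exp(-r*dt) * [p*0.000000 + (1-p)*0.000000] = 0.000000; exercise = 0.000000; V(2,1) = max -> 0.000000
  V(2,2) = exp(-r*dt) * [p*0.000000 + (1-p)*0.124510] = 0.061600; exercise = 0.000000; V(2,2) = max -> 0.061600
  V(1,0) = exp(-r*dt) * [p*0.000000 + (1-p)*0.000000] = 0.000000; exercise = 0.000000; V(1,0) = max -> 0.000000
  V(1,1) = exp(-r*dt) * [p*0.000000 + (1-p)*0.061600] = 0.030476; exercise = 0.000000; V(1,1) = max -> 0.030476
  V(0,0) = exp(-r*dt) * [p*0.000000 + (1-p)*0.030476] = 0.015078; exercise = 0.000000; V(0,0) = max -> 0.015078

Answer: Price = V(0,0) = 0.0151
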